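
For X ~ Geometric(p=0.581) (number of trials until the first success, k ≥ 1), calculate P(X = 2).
0.243439

We have X ~ Geometric(p=0.581) (number of trials until the first success, k ≥ 1).

For a Geometric distribution, the PMF gives us the probability of each outcome.

Using the PMF formula:
P(X = 2) = 0.243439

Rounded to 4 decimal places: 0.2434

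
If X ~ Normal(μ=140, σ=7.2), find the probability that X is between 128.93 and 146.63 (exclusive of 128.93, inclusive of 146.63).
0.759346

We have X ~ Normal(μ=140, σ=7.2).

To find P(128.93 < X ≤ 146.63), we use:
P(128.93 < X ≤ 146.63) = P(X ≤ 146.63) - P(X ≤ 128.93)
                 = F(146.63) - F(128.93)
                 = 0.821431 - 0.062085
                 = 0.759346

So there's approximately a 75.9% chance that X falls in this range.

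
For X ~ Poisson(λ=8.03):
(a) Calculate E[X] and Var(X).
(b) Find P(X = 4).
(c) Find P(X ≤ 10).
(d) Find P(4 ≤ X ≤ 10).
(a) E[X] = 8.0300, Var(X) = 8.0300
(b) P(X = 4) = 0.056398
(c) P(X ≤ 10) = 0.812897
(d) P(4 ≤ X ≤ 10) = 0.771367

We have X ~ Poisson(λ=8.03).

(a) Moments:
E[X] = 8.0300
Var(X) = 8.0300
σ = √Var(X) = 2.8337

(b) Point probability using PMF:
P(X = 4) = 0.056398

(c) Cumulative probability using CDF:
P(X ≤ 10) = F(10) = 0.812897

(d) Range probability:
P(4 ≤ X ≤ 10) = P(X ≤ 10) - P(X ≤ 3)
                   = F(10) - F(3)
                   = 0.812897 - 0.041529
                   = 0.771367

This means approximately 77.1% of outcomes fall in the interval [4, 10].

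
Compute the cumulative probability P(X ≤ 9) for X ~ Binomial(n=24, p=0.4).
0.489080

We have X ~ Binomial(n=24, p=0.4).

The CDF gives us P(X ≤ k).

Using the CDF:
P(X ≤ 9) = 0.489080

This means there's approximately a 48.9% chance that X is at most 9.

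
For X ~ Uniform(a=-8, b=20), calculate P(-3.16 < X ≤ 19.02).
0.792143

We have X ~ Uniform(a=-8, b=20).

To find P(-3.16 < X ≤ 19.02), we use:
P(-3.16 < X ≤ 19.02) = P(X ≤ 19.02) - P(X ≤ -3.16)
                 = F(19.02) - F(-3.16)
                 = 0.965000 - 0.172857
                 = 0.792143

So there's approximately a 79.2% chance that X falls in this range.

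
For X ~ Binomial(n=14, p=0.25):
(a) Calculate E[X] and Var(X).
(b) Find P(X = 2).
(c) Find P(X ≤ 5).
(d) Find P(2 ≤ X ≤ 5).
(a) E[X] = 3.5000, Var(X) = 2.6250
(b) P(X = 2) = 0.180159
(c) P(X ≤ 5) = 0.888331
(d) P(2 ≤ X ≤ 5) = 0.787363

We have X ~ Binomial(n=14, p=0.25).

(a) Moments:
E[X] = 3.5000
Var(X) = 2.6250
σ = √Var(X) = 1.6202

(b) Point probability using PMF:
P(X = 2) = 0.180159

(c) Cumulative probability using CDF:
P(X ≤ 5) = F(5) = 0.888331

(d) Range probability:
P(2 ≤ X ≤ 5) = P(X ≤ 5) - P(X ≤ 1)
                   = F(5) - F(1)
                   = 0.888331 - 0.100968
                   = 0.787363

This means approximately 78.7% of outcomes fall in the interval [2, 5].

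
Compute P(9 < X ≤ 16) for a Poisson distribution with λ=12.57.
0.668708

We have X ~ Poisson(λ=12.57).

To find P(9 < X ≤ 16), we use:
P(9 < X ≤ 16) = P(X ≤ 16) - P(X ≤ 9)
                 = F(16) - F(9)
                 = 0.864835 - 0.196127
                 = 0.668708

So there's approximately a 66.9% chance that X falls in this range.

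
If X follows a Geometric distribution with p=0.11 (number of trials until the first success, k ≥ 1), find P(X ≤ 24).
0.938996

We have X ~ Geometric(p=0.11) (number of trials until the first success, k ≥ 1).

The CDF gives us P(X ≤ k).

Using the CDF:
P(X ≤ 24) = 0.938996

This means there's approximately a 93.9% chance that X is at most 24.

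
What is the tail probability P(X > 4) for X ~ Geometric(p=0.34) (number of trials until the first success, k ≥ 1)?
0.189747

We have X ~ Geometric(p=0.34) (number of trials until the first success, k ≥ 1).

P(X > 4) = 1 - P(X ≤ 4)
                = 1 - F(4)
                = 1 - 0.810253
                = 0.189747

So there's approximately a 19.0% chance that X exceeds 4.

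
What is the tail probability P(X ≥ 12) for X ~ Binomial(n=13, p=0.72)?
0.084621

We have X ~ Binomial(n=13, p=0.72).

For discrete distributions, P(X ≥ 12) = 1 - P(X ≤ 11).

P(X ≤ 11) = 0.915379
P(X ≥ 12) = 1 - 0.915379 = 0.084621

So there's approximately a 8.5% chance that X is at least 12.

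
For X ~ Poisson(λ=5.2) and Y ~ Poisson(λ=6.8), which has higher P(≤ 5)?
X has higher probability (P(X ≤ 5) = 0.5809 > P(Y ≤ 5) = 0.3270)

Compute P(≤ 5) for each distribution:

X ~ Poisson(λ=5.2):
P(X ≤ 5) = 0.5809

Y ~ Poisson(λ=6.8):
P(Y ≤ 5) = 0.3270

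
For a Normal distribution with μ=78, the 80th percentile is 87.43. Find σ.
σ = 11.2046

For X ~ Normal(μ, σ), the p-th percentile satisfies x = μ + z_p × σ,
where z_p = Φ⁻¹(p) is the standard normal quantile.

Step 1: z_{0.8} = Φ⁻¹(0.8) = 0.8416

Step 2: Solve for σ:
87.43 = 78 + 0.8416 × σ
σ = (87.43 - 78) / 0.8416
σ = 9.43 / 0.8416
σ = 11.2046

Verification: μ + z × σ = 78 + 0.8416 × 11.2046 = 87.43 ✓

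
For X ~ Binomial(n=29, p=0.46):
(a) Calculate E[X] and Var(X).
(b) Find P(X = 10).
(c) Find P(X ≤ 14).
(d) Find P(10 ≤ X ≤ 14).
(a) E[X] = 13.3400, Var(X) = 7.2036
(b) P(X = 10) = 0.069942
(c) P(X ≤ 14) = 0.668307
(d) P(10 ≤ X ≤ 14) = 0.593446

We have X ~ Binomial(n=29, p=0.46).

(a) Moments:
E[X] = 13.3400
Var(X) = 7.2036
σ = √Var(X) = 2.6840

(b) Point probability using PMF:
P(X = 10) = 0.069942

(c) Cumulative probability using CDF:
P(X ≤ 14) = F(14) = 0.668307

(d) Range probability:
P(10 ≤ X ≤ 14) = P(X ≤ 14) - P(X ≤ 9)
                   = F(14) - F(9)
                   = 0.668307 - 0.074860
                   = 0.593446

This means approximately 59.3% of outcomes fall in the interval [10, 14].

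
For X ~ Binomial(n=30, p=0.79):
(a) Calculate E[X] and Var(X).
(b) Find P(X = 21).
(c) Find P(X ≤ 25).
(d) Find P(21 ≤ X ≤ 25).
(a) E[X] = 23.7000, Var(X) = 4.9770
(b) P(X = 21) = 0.080481
(c) P(X ≤ 25) = 0.785412
(d) P(21 ≤ X ≤ 25) = 0.704777

We have X ~ Binomial(n=30, p=0.79).

(a) Moments:
E[X] = 23.7000
Var(X) = 4.9770
σ = √Var(X) = 2.2309

(b) Point probability using PMF:
P(X = 21) = 0.080481

(c) Cumulative probability using CDF:
P(X ≤ 25) = F(25) = 0.785412

(d) Range probability:
P(21 ≤ X ≤ 25) = P(X ≤ 25) - P(X ≤ 20)
                   = F(25) - F(20)
                   = 0.785412 - 0.080635
                   = 0.704777

This means approximately 70.5% of outcomes fall in the interval [21, 25].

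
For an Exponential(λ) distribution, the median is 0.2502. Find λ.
λ = 2.7704

For X ~ Exponential(λ), the CDF is F(x) = 1 - e^(-λx).
The median m satisfies F(m) = 0.5:
1 - e^(-λm) = 0.5
e^(-λm) = 0.5
λm = ln(2)
m = ln(2) / λ

Given m = 0.2502:
λ = ln(2) / 0.2502 = 0.693147 / 0.2502 = 2.7704

Verification: ln(2) / 2.7704 = 0.2502 ✓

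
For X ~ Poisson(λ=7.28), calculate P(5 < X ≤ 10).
0.614034

We have X ~ Poisson(λ=7.28).

To find P(5 < X ≤ 10), we use:
P(5 < X ≤ 10) = P(X ≤ 10) - P(X ≤ 5)
                 = F(10) - F(5)
                 = 0.880419 - 0.266385
                 = 0.614034

So there's approximately a 61.4% chance that X falls in this range.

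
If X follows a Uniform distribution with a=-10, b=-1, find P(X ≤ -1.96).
0.893333

We have X ~ Uniform(a=-10, b=-1).

The CDF gives us P(X ≤ k).

Using the CDF:
P(X ≤ -1.96) = 0.893333

This means there's approximately a 89.3% chance that X is at most -1.96.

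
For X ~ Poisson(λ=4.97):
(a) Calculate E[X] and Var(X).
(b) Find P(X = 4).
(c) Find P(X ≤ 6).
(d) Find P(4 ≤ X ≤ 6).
(a) E[X] = 4.9700, Var(X) = 4.9700
(b) P(X = 4) = 0.176511
(c) P(X ≤ 6) = 0.766557
(d) P(4 ≤ X ≤ 6) = 0.497294

We have X ~ Poisson(λ=4.97).

(a) Moments:
E[X] = 4.9700
Var(X) = 4.9700
σ = √Var(X) = 2.2293

(b) Point probability using PMF:
P(X = 4) = 0.176511

(c) Cumulative probability using CDF:
P(X ≤ 6) = F(6) = 0.766557

(d) Range probability:
P(4 ≤ X ≤ 6) = P(X ≤ 6) - P(X ≤ 3)
                   = F(6) - F(3)
                   = 0.766557 - 0.269262
                   = 0.497294

This means approximately 49.7% of outcomes fall in the interval [4, 6].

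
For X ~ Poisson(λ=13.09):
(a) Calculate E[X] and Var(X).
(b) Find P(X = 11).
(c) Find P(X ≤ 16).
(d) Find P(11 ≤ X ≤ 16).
(a) E[X] = 13.0900, Var(X) = 13.0900
(b) P(X = 11) = 0.100061
(c) P(X ≤ 16) = 0.828957
(d) P(11 ≤ X ≤ 16) = 0.584923

We have X ~ Poisson(λ=13.09).

(a) Moments:
E[X] = 13.0900
Var(X) = 13.0900
σ = √Var(X) = 3.6180

(b) Point probability using PMF:
P(X = 11) = 0.100061

(c) Cumulative probability using CDF:
P(X ≤ 16) = F(16) = 0.828957

(d) Range probability:
P(11 ≤ X ≤ 16) = P(X ≤ 16) - P(X ≤ 10)
                   = F(16) - F(10)
                   = 0.828957 - 0.244034
                   = 0.584923

This means approximately 58.5% of outcomes fall in the interval [11, 16].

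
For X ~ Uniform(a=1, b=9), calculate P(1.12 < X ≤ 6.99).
0.733750

We have X ~ Uniform(a=1, b=9).

To find P(1.12 < X ≤ 6.99), we use:
P(1.12 < X ≤ 6.99) = P(X ≤ 6.99) - P(X ≤ 1.12)
                 = F(6.99) - F(1.12)
                 = 0.748750 - 0.015000
                 = 0.733750

So there's approximately a 73.4% chance that X falls in this range.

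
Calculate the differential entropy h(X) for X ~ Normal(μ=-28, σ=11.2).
3.8349 nats

We have X ~ Normal(μ=-28, σ=11.2).

The differential entropy measures the uncertainty or information content of the distribution.

For a Normal distribution with μ=-28, σ=11.2:
h(X) = 3.8349 nats

(In bits, this would be 5.5325 bits.)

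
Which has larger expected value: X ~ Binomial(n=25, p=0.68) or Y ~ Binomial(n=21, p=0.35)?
X has larger mean (17.0000 > 7.3500)

Compute the expected value for each distribution:

X ~ Binomial(n=25, p=0.68):
E[X] = 17.0000

Y ~ Binomial(n=21, p=0.35):
E[Y] = 7.3500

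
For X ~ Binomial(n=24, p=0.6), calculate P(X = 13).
0.136740

We have X ~ Binomial(n=24, p=0.6).

For a Binomial distribution, the PMF gives us the probability of each outcome.

Using the PMF formula:
P(X = 13) = 0.136740

Rounded to 4 decimal places: 0.1367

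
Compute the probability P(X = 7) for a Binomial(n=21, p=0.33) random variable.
0.182033

We have X ~ Binomial(n=21, p=0.33).

For a Binomial distribution, the PMF gives us the probability of each outcome.

Using the PMF formula:
P(X = 7) = 0.182033

Rounded to 4 decimal places: 0.1820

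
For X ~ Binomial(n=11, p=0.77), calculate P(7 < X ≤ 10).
0.710290

We have X ~ Binomial(n=11, p=0.77).

To find P(7 < X ≤ 10), we use:
P(7 < X ≤ 10) = P(X ≤ 10) - P(X ≤ 7)
                 = F(10) - F(7)
                 = 0.943585 - 0.233295
                 = 0.710290

So there's approximately a 71.0% chance that X falls in this range.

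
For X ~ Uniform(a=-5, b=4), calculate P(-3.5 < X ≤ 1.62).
0.568889

We have X ~ Uniform(a=-5, b=4).

To find P(-3.5 < X ≤ 1.62), we use:
P(-3.5 < X ≤ 1.62) = P(X ≤ 1.62) - P(X ≤ -3.5)
                 = F(1.62) - F(-3.5)
                 = 0.735556 - 0.166667
                 = 0.568889

So there's approximately a 56.9% chance that X falls in this range.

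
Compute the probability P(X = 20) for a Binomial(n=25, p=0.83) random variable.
0.181613

We have X ~ Binomial(n=25, p=0.83).

For a Binomial distribution, the PMF gives us the probability of each outcome.

Using the PMF formula:
P(X = 20) = 0.181613

Rounded to 4 decimal places: 0.1816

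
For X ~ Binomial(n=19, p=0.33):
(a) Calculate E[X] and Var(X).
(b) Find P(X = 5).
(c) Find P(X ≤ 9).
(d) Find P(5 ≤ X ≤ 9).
(a) E[X] = 6.2700, Var(X) = 4.2009
(b) P(X = 5) = 0.167156
(c) P(X ≤ 9) = 0.939212
(d) P(5 ≤ X ≤ 9) = 0.742957

We have X ~ Binomial(n=19, p=0.33).

(a) Moments:
E[X] = 6.2700
Var(X) = 4.2009
σ = √Var(X) = 2.0496

(b) Point probability using PMF:
P(X = 5) = 0.167156

(c) Cumulative probability using CDF:
P(X ≤ 9) = F(9) = 0.939212

(d) Range probability:
P(5 ≤ X ≤ 9) = P(X ≤ 9) - P(X ≤ 4)
                   = F(9) - F(4)
                   = 0.939212 - 0.196256
                   = 0.742957

This means approximately 74.3% of outcomes fall in the interval [5, 9].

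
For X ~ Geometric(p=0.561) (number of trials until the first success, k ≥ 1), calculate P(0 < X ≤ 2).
0.807279

We have X ~ Geometric(p=0.561) (number of trials until the first success, k ≥ 1).

To find P(0 < X ≤ 2), we use:
P(0 < X ≤ 2) = P(X ≤ 2) - P(X ≤ 0)
                 = F(2) - F(0)
                 = 0.807279 - 0.000000
                 = 0.807279

So there's approximately a 80.7% chance that X falls in this range.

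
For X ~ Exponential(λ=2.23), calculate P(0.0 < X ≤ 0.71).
0.794703

We have X ~ Exponential(λ=2.23).

To find P(0.0 < X ≤ 0.71), we use:
P(0.0 < X ≤ 0.71) = P(X ≤ 0.71) - P(X ≤ 0.0)
                 = F(0.71) - F(0.0)
                 = 0.794703 - 0.000000
                 = 0.794703

So there's approximately a 79.5% chance that X falls in this range.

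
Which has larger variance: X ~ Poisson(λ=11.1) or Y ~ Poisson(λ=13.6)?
Y has larger variance (13.6000 > 11.1000)

Compute the variance for each distribution:

X ~ Poisson(λ=11.1):
Var(X) = 11.1000

Y ~ Poisson(λ=13.6):
Var(Y) = 13.6000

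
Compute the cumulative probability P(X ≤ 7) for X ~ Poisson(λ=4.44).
0.918273

We have X ~ Poisson(λ=4.44).

The CDF gives us P(X ≤ k).

Using the CDF:
P(X ≤ 7) = 0.918273

This means there's approximately a 91.8% chance that X is at most 7.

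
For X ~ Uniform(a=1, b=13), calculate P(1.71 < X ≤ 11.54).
0.819167

We have X ~ Uniform(a=1, b=13).

To find P(1.71 < X ≤ 11.54), we use:
P(1.71 < X ≤ 11.54) = P(X ≤ 11.54) - P(X ≤ 1.71)
                 = F(11.54) - F(1.71)
                 = 0.878333 - 0.059167
                 = 0.819167

So there's approximately a 81.9% chance that X falls in this range.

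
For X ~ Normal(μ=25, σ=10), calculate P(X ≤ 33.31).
0.797013

We have X ~ Normal(μ=25, σ=10).

The CDF gives us P(X ≤ k).

Using the CDF:
P(X ≤ 33.31) = 0.797013

This means there's approximately a 79.7% chance that X is at most 33.31.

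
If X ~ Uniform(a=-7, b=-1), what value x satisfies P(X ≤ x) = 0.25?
-5.5000

We have X ~ Uniform(a=-7, b=-1).

We want to find x such that P(X ≤ x) = 0.25.

This is the 25th percentile, which means 25% of values fall below this point.

Using the inverse CDF (quantile function):
x = F⁻¹(0.25) = -5.5000

Verification: P(X ≤ -5.5000) = 0.25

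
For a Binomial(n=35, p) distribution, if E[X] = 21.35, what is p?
p = 0.61

For a Binomial(n, p) distribution:
E[X] = n × p

Given n = 35 and E[X] = 21.35:
21.35 = 35 × p
p = 21.35 / 35 = 0.61

Verification: Binomial(35, 0.61) has E[X] = 21.35 ✓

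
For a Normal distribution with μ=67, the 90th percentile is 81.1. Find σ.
σ = 11.0023

For X ~ Normal(μ, σ), the p-th percentile satisfies x = μ + z_p × σ,
where z_p = Φ⁻¹(p) is the standard normal quantile.

Step 1: z_{0.9} = Φ⁻¹(0.9) = 1.2816

Step 2: Solve for σ:
81.1 = 67 + 1.2816 × σ
σ = (81.1 - 67) / 1.2816
σ = 14.10 / 1.2816
σ = 11.0023

Verification: μ + z × σ = 67 + 1.2816 × 11.0023 = 81.10 ✓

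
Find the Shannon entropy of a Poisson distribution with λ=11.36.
2.6263 nats

We have X ~ Poisson(λ=11.36).

The Shannon entropy measures the uncertainty or information content of the distribution.

For a Poisson distribution with λ=11.36:
H(X) = 2.6263 nats

(In bits, this would be 3.7889 bits.)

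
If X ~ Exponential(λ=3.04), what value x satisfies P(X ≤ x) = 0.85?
0.6241

We have X ~ Exponential(λ=3.04).

We want to find x such that P(X ≤ x) = 0.85.

This is the 85th percentile, which means 85% of values fall below this point.

Using the inverse CDF (quantile function):
x = F⁻¹(0.85) = 0.6241

Verification: P(X ≤ 0.6241) = 0.85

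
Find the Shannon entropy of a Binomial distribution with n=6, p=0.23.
1.4055 nats

We have X ~ Binomial(n=6, p=0.23).

The Shannon entropy measures the uncertainty or information content of the distribution.

For a Binomial distribution with n=6, p=0.23:
H(X) = 1.4055 nats

(In bits, this would be 2.0277 bits.)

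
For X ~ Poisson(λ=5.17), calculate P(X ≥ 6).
0.413841

We have X ~ Poisson(λ=5.17).

For discrete distributions, P(X ≥ 6) = 1 - P(X ≤ 5).

P(X ≤ 5) = 0.586159
P(X ≥ 6) = 1 - 0.586159 = 0.413841

So there's approximately a 41.4% chance that X is at least 6.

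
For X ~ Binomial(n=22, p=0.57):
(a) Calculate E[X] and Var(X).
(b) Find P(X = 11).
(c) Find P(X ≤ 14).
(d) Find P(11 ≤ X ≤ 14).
(a) E[X] = 12.5400, Var(X) = 5.3922
(b) P(X = 11) = 0.135279
(c) P(X ≤ 14) = 0.799519
(d) P(11 ≤ X ≤ 14) = 0.610109

We have X ~ Binomial(n=22, p=0.57).

(a) Moments:
E[X] = 12.5400
Var(X) = 5.3922
σ = √Var(X) = 2.3221

(b) Point probability using PMF:
P(X = 11) = 0.135279

(c) Cumulative probability using CDF:
P(X ≤ 14) = F(14) = 0.799519

(d) Range probability:
P(11 ≤ X ≤ 14) = P(X ≤ 14) - P(X ≤ 10)
                   = F(14) - F(10)
                   = 0.799519 - 0.189410
                   = 0.610109

This means approximately 61.0% of outcomes fall in the interval [11, 14].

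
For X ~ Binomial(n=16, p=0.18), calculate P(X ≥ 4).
0.322339

We have X ~ Binomial(n=16, p=0.18).

For discrete distributions, P(X ≥ 4) = 1 - P(X ≤ 3).

P(X ≤ 3) = 0.677661
P(X ≥ 4) = 1 - 0.677661 = 0.322339

So there's approximately a 32.2% chance that X is at least 4.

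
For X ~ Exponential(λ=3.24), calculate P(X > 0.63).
0.129873

We have X ~ Exponential(λ=3.24).

P(X > 0.63) = 1 - P(X ≤ 0.63)
                = 1 - F(0.63)
                = 1 - 0.870127
                = 0.129873

So there's approximately a 13.0% chance that X exceeds 0.63.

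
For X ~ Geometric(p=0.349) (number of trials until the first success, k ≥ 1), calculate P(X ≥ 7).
0.076118

We have X ~ Geometric(p=0.349) (number of trials until the first success, k ≥ 1).

For discrete distributions, P(X ≥ 7) = 1 - P(X ≤ 6).

P(X ≤ 6) = 0.923882
P(X ≥ 7) = 1 - 0.923882 = 0.076118

So there's approximately a 7.6% chance that X is at least 7.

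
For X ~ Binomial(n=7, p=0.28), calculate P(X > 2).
0.308073

We have X ~ Binomial(n=7, p=0.28).

P(X > 2) = 1 - P(X ≤ 2)
                = 1 - F(2)
                = 1 - 0.691927
                = 0.308073

So there's approximately a 30.8% chance that X exceeds 2.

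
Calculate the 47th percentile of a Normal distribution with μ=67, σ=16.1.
65.7882

We have X ~ Normal(μ=67, σ=16.1).

We want to find x such that P(X ≤ x) = 0.47.

This is the 47th percentile, which means 47% of values fall below this point.

Using the inverse CDF (quantile function):
x = F⁻¹(0.47) = 65.7882

Verification: P(X ≤ 65.7882) = 0.47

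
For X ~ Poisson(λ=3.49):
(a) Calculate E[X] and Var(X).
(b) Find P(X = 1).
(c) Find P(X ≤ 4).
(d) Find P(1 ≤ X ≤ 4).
(a) E[X] = 3.4900, Var(X) = 3.4900
(b) P(X = 1) = 0.106448
(c) P(X ≤ 4) = 0.727332
(d) P(1 ≤ X ≤ 4) = 0.696831

We have X ~ Poisson(λ=3.49).

(a) Moments:
E[X] = 3.4900
Var(X) = 3.4900
σ = √Var(X) = 1.8682

(b) Point probability using PMF:
P(X = 1) = 0.106448

(c) Cumulative probability using CDF:
P(X ≤ 4) = F(4) = 0.727332

(d) Range probability:
P(1 ≤ X ≤ 4) = P(X ≤ 4) - P(X ≤ 0)
                   = F(4) - F(0)
                   = 0.727332 - 0.030501
                   = 0.696831

This means approximately 69.7% of outcomes fall in the interval [1, 4].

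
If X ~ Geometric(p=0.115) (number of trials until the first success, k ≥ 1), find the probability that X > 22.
0.068038

We have X ~ Geometric(p=0.115) (number of trials until the first success, k ≥ 1).

P(X > 22) = 1 - P(X ≤ 22)
                = 1 - F(22)
                = 1 - 0.931962
                = 0.068038

So there's approximately a 6.8% chance that X exceeds 22.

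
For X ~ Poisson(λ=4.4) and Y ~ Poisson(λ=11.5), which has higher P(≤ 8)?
X has higher probability (P(X ≤ 8) = 0.9642 > P(Y ≤ 8) = 0.1906)

Compute P(≤ 8) for each distribution:

X ~ Poisson(λ=4.4):
P(X ≤ 8) = 0.9642

Y ~ Poisson(λ=11.5):
P(Y ≤ 8) = 0.1906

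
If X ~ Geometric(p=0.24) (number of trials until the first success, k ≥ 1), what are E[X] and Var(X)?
E[X] = 4.1667, Var(X) = 13.1944

We have X ~ Geometric(p=0.24) (number of trials until the first success, k ≥ 1).

For a Geometric distribution with p=0.24 (number of trials until the first success, k ≥ 1):

Expected value:
E[X] = 4.1667

Variance:
Var(X) = 13.1944

Standard deviation:
σ = √Var(X) = 3.6324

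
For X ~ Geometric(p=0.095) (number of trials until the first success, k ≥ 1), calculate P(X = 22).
0.011677

We have X ~ Geometric(p=0.095) (number of trials until the first success, k ≥ 1).

For a Geometric distribution, the PMF gives us the probability of each outcome.

Using the PMF formula:
P(X = 22) = 0.011677

Rounded to 4 decimal places: 0.0117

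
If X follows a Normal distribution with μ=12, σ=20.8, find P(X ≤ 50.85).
0.969104

We have X ~ Normal(μ=12, σ=20.8).

The CDF gives us P(X ≤ k).

Using the CDF:
P(X ≤ 50.85) = 0.969104

This means there's approximately a 96.9% chance that X is at most 50.85.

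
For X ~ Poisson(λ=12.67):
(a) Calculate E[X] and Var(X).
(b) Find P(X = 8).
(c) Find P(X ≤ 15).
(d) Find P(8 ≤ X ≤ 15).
(a) E[X] = 12.6700, Var(X) = 12.6700
(b) P(X = 8) = 0.051782
(c) P(X ≤ 15) = 0.792029
(d) P(8 ≤ X ≤ 15) = 0.727978

We have X ~ Poisson(λ=12.67).

(a) Moments:
E[X] = 12.6700
Var(X) = 12.6700
σ = √Var(X) = 3.5595

(b) Point probability using PMF:
P(X = 8) = 0.051782

(c) Cumulative probability using CDF:
P(X ≤ 15) = F(15) = 0.792029

(d) Range probability:
P(8 ≤ X ≤ 15) = P(X ≤ 15) - P(X ≤ 7)
                   = F(15) - F(7)
                   = 0.792029 - 0.064051
                   = 0.727978

This means approximately 72.8% of outcomes fall in the interval [8, 15].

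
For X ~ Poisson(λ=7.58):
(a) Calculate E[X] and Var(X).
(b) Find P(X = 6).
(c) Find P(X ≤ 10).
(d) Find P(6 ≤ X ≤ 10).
(a) E[X] = 7.5800, Var(X) = 7.5800
(b) P(X = 6) = 0.134503
(c) P(X ≤ 10) = 0.855281
(d) P(6 ≤ X ≤ 10) = 0.622478

We have X ~ Poisson(λ=7.58).

(a) Moments:
E[X] = 7.5800
Var(X) = 7.5800
σ = √Var(X) = 2.7532

(b) Point probability using PMF:
P(X = 6) = 0.134503

(c) Cumulative probability using CDF:
P(X ≤ 10) = F(10) = 0.855281

(d) Range probability:
P(6 ≤ X ≤ 10) = P(X ≤ 10) - P(X ≤ 5)
                   = F(10) - F(5)
                   = 0.855281 - 0.232803
                   = 0.622478

This means approximately 62.2% of outcomes fall in the interval [6, 10].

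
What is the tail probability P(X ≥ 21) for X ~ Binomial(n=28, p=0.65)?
0.182094

We have X ~ Binomial(n=28, p=0.65).

For discrete distributions, P(X ≥ 21) = 1 - P(X ≤ 20).

P(X ≤ 20) = 0.817906
P(X ≥ 21) = 1 - 0.817906 = 0.182094

So there's approximately a 18.2% chance that X is at least 21.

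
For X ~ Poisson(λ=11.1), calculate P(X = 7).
0.062253

We have X ~ Poisson(λ=11.1).

For a Poisson distribution, the PMF gives us the probability of each outcome.

Using the PMF formula:
P(X = 7) = 0.062253

Rounded to 4 decimal places: 0.0623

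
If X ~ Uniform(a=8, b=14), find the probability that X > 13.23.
0.128333

We have X ~ Uniform(a=8, b=14).

P(X > 13.23) = 1 - P(X ≤ 13.23)
                = 1 - F(13.23)
                = 1 - 0.871667
                = 0.128333

So there's approximately a 12.8% chance that X exceeds 13.23.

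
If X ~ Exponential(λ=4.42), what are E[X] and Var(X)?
E[X] = 0.2262, Var(X) = 0.0512

We have X ~ Exponential(λ=4.42).

For an Exponential distribution with λ=4.42:

Expected value:
E[X] = 0.2262

Variance:
Var(X) = 0.0512

Standard deviation:
σ = √Var(X) = 0.2262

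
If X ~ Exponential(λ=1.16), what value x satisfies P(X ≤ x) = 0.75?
1.1951

We have X ~ Exponential(λ=1.16).

We want to find x such that P(X ≤ x) = 0.75.

This is the 75th percentile, which means 75% of values fall below this point.

Using the inverse CDF (quantile function):
x = F⁻¹(0.75) = 1.1951

Verification: P(X ≤ 1.1951) = 0.75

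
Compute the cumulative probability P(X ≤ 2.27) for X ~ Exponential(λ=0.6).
0.743852

We have X ~ Exponential(λ=0.6).

The CDF gives us P(X ≤ k).

Using the CDF:
P(X ≤ 2.27) = 0.743852

This means there's approximately a 74.4% chance that X is at most 2.27.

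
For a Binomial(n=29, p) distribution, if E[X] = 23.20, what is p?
p = 0.8

For a Binomial(n, p) distribution:
E[X] = n × p

Given n = 29 and E[X] = 23.20:
23.20 = 29 × p
p = 23.20 / 29 = 0.8

Verification: Binomial(29, 0.8) has E[X] = 23.20 ✓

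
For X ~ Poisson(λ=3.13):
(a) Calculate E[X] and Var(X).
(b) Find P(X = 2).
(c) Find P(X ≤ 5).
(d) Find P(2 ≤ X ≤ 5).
(a) E[X] = 3.1300, Var(X) = 3.1300
(b) P(X = 2) = 0.214149
(c) P(X ≤ 5) = 0.902412
(d) P(2 ≤ X ≤ 5) = 0.721858

We have X ~ Poisson(λ=3.13).

(a) Moments:
E[X] = 3.1300
Var(X) = 3.1300
σ = √Var(X) = 1.7692

(b) Point probability using PMF:
P(X = 2) = 0.214149

(c) Cumulative probability using CDF:
P(X ≤ 5) = F(5) = 0.902412

(d) Range probability:
P(2 ≤ X ≤ 5) = P(X ≤ 5) - P(X ≤ 1)
                   = F(5) - F(1)
                   = 0.902412 - 0.180555
                   = 0.721858

This means approximately 72.2% of outcomes fall in the interval [2, 5].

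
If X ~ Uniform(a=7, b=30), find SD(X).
6.6395

We have X ~ Uniform(a=7, b=30).

For a Uniform distribution with a=7, b=30:
σ = √Var(X) = 6.6395

The standard deviation is the square root of the variance.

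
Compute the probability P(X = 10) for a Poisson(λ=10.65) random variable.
0.122602

We have X ~ Poisson(λ=10.65).

For a Poisson distribution, the PMF gives us the probability of each outcome.

Using the PMF formula:
P(X = 10) = 0.122602

Rounded to 4 decimal places: 0.1226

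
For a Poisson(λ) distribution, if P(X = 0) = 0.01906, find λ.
λ = 3.9602

For a Poisson(λ) distribution, the PMF at 0 is:
P(X = 0) = λ^0 e^(-λ) / 0! = e^(-λ)

Given P(X = 0) = 0.01906:
e^(-λ) = 0.01906
-λ = ln(0.01906)
λ = -ln(0.01906) = 3.9602

Verification: e^(-3.9602) = 0.01906 ✓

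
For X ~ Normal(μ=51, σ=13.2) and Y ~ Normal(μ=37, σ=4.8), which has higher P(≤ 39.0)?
Y has higher probability (P(Y ≤ 39.0) = 0.6615 > P(X ≤ 39.0) = 0.1817)

Compute P(≤ 39.0) for each distribution:

X ~ Normal(μ=51, σ=13.2):
P(X ≤ 39.0) = 0.1817

Y ~ Normal(μ=37, σ=4.8):
P(Y ≤ 39.0) = 0.6615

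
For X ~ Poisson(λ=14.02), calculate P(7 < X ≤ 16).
0.722911

We have X ~ Poisson(λ=14.02).

To find P(7 < X ≤ 16), we use:
P(7 < X ≤ 16) = P(X ≤ 16) - P(X ≤ 7)
                 = F(16) - F(7)
                 = 0.754184 - 0.031274
                 = 0.722911

So there's approximately a 72.3% chance that X falls in this range.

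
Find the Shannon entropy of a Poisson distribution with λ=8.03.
2.4494 nats

We have X ~ Poisson(λ=8.03).

The Shannon entropy measures the uncertainty or information content of the distribution.

For a Poisson distribution with λ=8.03:
H(X) = 2.4494 nats

(In bits, this would be 3.5337 bits.)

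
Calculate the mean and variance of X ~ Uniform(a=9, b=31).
E[X] = 20.0000, Var(X) = 40.3333

We have X ~ Uniform(a=9, b=31).

For a Uniform distribution with a=9, b=31:

Expected value:
E[X] = 20.0000

Variance:
Var(X) = 40.3333

Standard deviation:
σ = √Var(X) = 6.3509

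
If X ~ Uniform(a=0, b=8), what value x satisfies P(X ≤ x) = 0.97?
7.7600

We have X ~ Uniform(a=0, b=8).

We want to find x such that P(X ≤ x) = 0.97.

This is the 97th percentile, which means 97% of values fall below this point.

Using the inverse CDF (quantile function):
x = F⁻¹(0.97) = 7.7600

Verification: P(X ≤ 7.7600) = 0.97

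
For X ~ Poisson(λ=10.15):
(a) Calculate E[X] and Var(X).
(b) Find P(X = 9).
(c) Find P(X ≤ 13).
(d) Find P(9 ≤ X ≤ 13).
(a) E[X] = 10.1500, Var(X) = 10.1500
(b) P(X = 9) = 0.123124
(c) P(X ≤ 13) = 0.853284
(d) P(9 ≤ X ≤ 13) = 0.537098

We have X ~ Poisson(λ=10.15).

(a) Moments:
E[X] = 10.1500
Var(X) = 10.1500
σ = √Var(X) = 3.1859

(b) Point probability using PMF:
P(X = 9) = 0.123124

(c) Cumulative probability using CDF:
P(X ≤ 13) = F(13) = 0.853284

(d) Range probability:
P(9 ≤ X ≤ 13) = P(X ≤ 13) - P(X ≤ 8)
                   = F(13) - F(8)
                   = 0.853284 - 0.316186
                   = 0.537098

This means approximately 53.7% of outcomes fall in the interval [9, 13].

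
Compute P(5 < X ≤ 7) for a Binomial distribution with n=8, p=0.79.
0.622790

We have X ~ Binomial(n=8, p=0.79).

To find P(5 < X ≤ 7), we use:
P(5 < X ≤ 7) = P(X ≤ 7) - P(X ≤ 5)
                 = F(7) - F(5)
                 = 0.848289 - 0.225499
                 = 0.622790

So there's approximately a 62.3% chance that X falls in this range.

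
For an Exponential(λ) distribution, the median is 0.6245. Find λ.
λ = 1.1099

For X ~ Exponential(λ), the CDF is F(x) = 1 - e^(-λx).
The median m satisfies F(m) = 0.5:
1 - e^(-λm) = 0.5
e^(-λm) = 0.5
λm = ln(2)
m = ln(2) / λ

Given m = 0.6245:
λ = ln(2) / 0.6245 = 0.693147 / 0.6245 = 1.1099

Verification: ln(2) / 1.1099 = 0.6245 ✓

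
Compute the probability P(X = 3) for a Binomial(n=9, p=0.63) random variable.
0.053890

We have X ~ Binomial(n=9, p=0.63).

For a Binomial distribution, the PMF gives us the probability of each outcome.

Using the PMF formula:
P(X = 3) = 0.053890

Rounded to 4 decimal places: 0.0539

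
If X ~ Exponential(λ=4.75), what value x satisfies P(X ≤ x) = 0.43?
0.1183

We have X ~ Exponential(λ=4.75).

We want to find x such that P(X ≤ x) = 0.43.

This is the 43rd percentile, which means 43% of values fall below this point.

Using the inverse CDF (quantile function):
x = F⁻¹(0.43) = 0.1183

Verification: P(X ≤ 0.1183) = 0.43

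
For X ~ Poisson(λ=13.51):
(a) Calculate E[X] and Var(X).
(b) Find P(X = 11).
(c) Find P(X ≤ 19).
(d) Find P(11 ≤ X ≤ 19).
(a) E[X] = 13.5100, Var(X) = 13.5100
(b) P(X = 11) = 0.093054
(c) P(X ≤ 19) = 0.941790
(d) P(11 ≤ X ≤ 19) = 0.731322

We have X ~ Poisson(λ=13.51).

(a) Moments:
E[X] = 13.5100
Var(X) = 13.5100
σ = √Var(X) = 3.6756

(b) Point probability using PMF:
P(X = 11) = 0.093054

(c) Cumulative probability using CDF:
P(X ≤ 19) = F(19) = 0.941790

(d) Range probability:
P(11 ≤ X ≤ 19) = P(X ≤ 19) - P(X ≤ 10)
                   = F(19) - F(10)
                   = 0.941790 - 0.210468
                   = 0.731322

This means approximately 73.1% of outcomes fall in the interval [11, 19].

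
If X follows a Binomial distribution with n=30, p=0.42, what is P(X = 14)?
0.126756

We have X ~ Binomial(n=30, p=0.42).

For a Binomial distribution, the PMF gives us the probability of each outcome.

Using the PMF formula:
P(X = 14) = 0.126756

Rounded to 4 decimal places: 0.1268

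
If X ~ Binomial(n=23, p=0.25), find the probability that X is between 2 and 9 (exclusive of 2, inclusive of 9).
0.910018

We have X ~ Binomial(n=23, p=0.25).

To find P(2 < X ≤ 9), we use:
P(2 < X ≤ 9) = P(X ≤ 9) - P(X ≤ 2)
                 = F(9) - F(2)
                 = 0.959221 - 0.049203
                 = 0.910018

So there's approximately a 91.0% chance that X falls in this range.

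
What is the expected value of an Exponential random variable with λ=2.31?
0.4329

We have X ~ Exponential(λ=2.31).

For an Exponential distribution with λ=2.31:
E[X] = 0.4329

This is the expected (average) value of X.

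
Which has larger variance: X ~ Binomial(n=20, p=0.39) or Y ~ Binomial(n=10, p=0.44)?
X has larger variance (4.7580 > 2.4640)

Compute the variance for each distribution:

X ~ Binomial(n=20, p=0.39):
Var(X) = 4.7580

Y ~ Binomial(n=10, p=0.44):
Var(Y) = 2.4640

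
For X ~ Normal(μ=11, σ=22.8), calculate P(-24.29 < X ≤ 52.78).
0.905724

We have X ~ Normal(μ=11, σ=22.8).

To find P(-24.29 < X ≤ 52.78), we use:
P(-24.29 < X ≤ 52.78) = P(X ≤ 52.78) - P(X ≤ -24.29)
                 = F(52.78) - F(-24.29)
                 = 0.966558 - 0.060834
                 = 0.905724

So there's approximately a 90.6% chance that X falls in this range.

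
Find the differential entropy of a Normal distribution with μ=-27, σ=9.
3.6162 nats

We have X ~ Normal(μ=-27, σ=9).

The differential entropy measures the uncertainty or information content of the distribution.

For a Normal distribution with μ=-27, σ=9:
h(X) = 3.6162 nats

(In bits, this would be 5.2170 bits.)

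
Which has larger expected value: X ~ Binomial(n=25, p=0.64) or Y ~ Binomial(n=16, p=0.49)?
X has larger mean (16.0000 > 7.8400)

Compute the expected value for each distribution:

X ~ Binomial(n=25, p=0.64):
E[X] = 16.0000

Y ~ Binomial(n=16, p=0.49):
E[Y] = 7.8400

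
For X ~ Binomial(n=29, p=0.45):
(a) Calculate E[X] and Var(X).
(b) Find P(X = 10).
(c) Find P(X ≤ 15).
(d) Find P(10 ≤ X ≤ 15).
(a) E[X] = 13.0500, Var(X) = 7.1775
(b) P(X = 10) = 0.079560
(c) P(X ≤ 15) = 0.819920
(d) P(10 ≤ X ≤ 15) = 0.728634

We have X ~ Binomial(n=29, p=0.45).

(a) Moments:
E[X] = 13.0500
Var(X) = 7.1775
σ = √Var(X) = 2.6791

(b) Point probability using PMF:
P(X = 10) = 0.079560

(c) Cumulative probability using CDF:
P(X ≤ 15) = F(15) = 0.819920

(d) Range probability:
P(10 ≤ X ≤ 15) = P(X ≤ 15) - P(X ≤ 9)
                   = F(15) - F(9)
                   = 0.819920 - 0.091286
                   = 0.728634

This means approximately 72.9% of outcomes fall in the interval [10, 15].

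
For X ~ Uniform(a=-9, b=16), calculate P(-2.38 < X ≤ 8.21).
0.423600

We have X ~ Uniform(a=-9, b=16).

To find P(-2.38 < X ≤ 8.21), we use:
P(-2.38 < X ≤ 8.21) = P(X ≤ 8.21) - P(X ≤ -2.38)
                 = F(8.21) - F(-2.38)
                 = 0.688400 - 0.264800
                 = 0.423600

So there's approximately a 42.4% chance that X falls in this range.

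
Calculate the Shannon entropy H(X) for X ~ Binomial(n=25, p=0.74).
2.1996 nats

We have X ~ Binomial(n=25, p=0.74).

The Shannon entropy measures the uncertainty or information content of the distribution.

For a Binomial distribution with n=25, p=0.74:
H(X) = 2.1996 nats

(In bits, this would be 3.1733 bits.)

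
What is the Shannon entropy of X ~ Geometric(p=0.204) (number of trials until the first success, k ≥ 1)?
2.4799 nats

We have X ~ Geometric(p=0.204) (number of trials until the first success, k ≥ 1).

The Shannon entropy measures the uncertainty or information content of the distribution.

For a Geometric distribution with p=0.204 (number of trials until the first success, k ≥ 1):
H(X) = 2.4799 nats

(In bits, this would be 3.5777 bits.)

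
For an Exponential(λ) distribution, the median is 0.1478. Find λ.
λ = 4.6898

For X ~ Exponential(λ), the CDF is F(x) = 1 - e^(-λx).
The median m satisfies F(m) = 0.5:
1 - e^(-λm) = 0.5
e^(-λm) = 0.5
λm = ln(2)
m = ln(2) / λ

Given m = 0.1478:
λ = ln(2) / 0.1478 = 0.693147 / 0.1478 = 4.6898

Verification: ln(2) / 4.6898 = 0.1478 ✓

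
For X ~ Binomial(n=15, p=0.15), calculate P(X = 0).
0.087354

We have X ~ Binomial(n=15, p=0.15).

For a Binomial distribution, the PMF gives us the probability of each outcome.

Using the PMF formula:
P(X = 0) = 0.087354

Rounded to 4 decimal places: 0.0874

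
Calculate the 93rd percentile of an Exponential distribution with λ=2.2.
1.2088

We have X ~ Exponential(λ=2.2).

We want to find x such that P(X ≤ x) = 0.93.

This is the 93rd percentile, which means 93% of values fall below this point.

Using the inverse CDF (quantile function):
x = F⁻¹(0.93) = 1.2088

Verification: P(X ≤ 1.2088) = 0.93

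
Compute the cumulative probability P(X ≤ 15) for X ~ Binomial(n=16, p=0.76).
0.987612

We have X ~ Binomial(n=16, p=0.76).

The CDF gives us P(X ≤ k).

Using the CDF:
P(X ≤ 15) = 0.987612

This means there's approximately a 98.8% chance that X is at most 15.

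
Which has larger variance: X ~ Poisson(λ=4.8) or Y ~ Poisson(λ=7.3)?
Y has larger variance (7.3000 > 4.8000)

Compute the variance for each distribution:

X ~ Poisson(λ=4.8):
Var(X) = 4.8000

Y ~ Poisson(λ=7.3):
Var(Y) = 7.3000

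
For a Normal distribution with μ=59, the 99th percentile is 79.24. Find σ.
σ = 8.7003

For X ~ Normal(μ, σ), the p-th percentile satisfies x = μ + z_p × σ,
where z_p = Φ⁻¹(p) is the standard normal quantile.

Step 1: z_{0.99} = Φ⁻¹(0.99) = 2.3263

Step 2: Solve for σ:
79.24 = 59 + 2.3263 × σ
σ = (79.24 - 59) / 2.3263
σ = 20.24 / 2.3263
σ = 8.7003

Verification: μ + z × σ = 59 + 2.3263 × 8.7003 = 79.24 ✓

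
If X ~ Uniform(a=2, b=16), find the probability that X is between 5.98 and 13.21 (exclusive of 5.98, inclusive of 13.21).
0.516429

We have X ~ Uniform(a=2, b=16).

To find P(5.98 < X ≤ 13.21), we use:
P(5.98 < X ≤ 13.21) = P(X ≤ 13.21) - P(X ≤ 5.98)
                 = F(13.21) - F(5.98)
                 = 0.800714 - 0.284286
                 = 0.516429

So there's approximately a 51.6% chance that X falls in this range.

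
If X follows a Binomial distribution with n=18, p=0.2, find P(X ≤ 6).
0.948729

We have X ~ Binomial(n=18, p=0.2).

The CDF gives us P(X ≤ k).

Using the CDF:
P(X ≤ 6) = 0.948729

This means there's approximately a 94.9% chance that X is at most 6.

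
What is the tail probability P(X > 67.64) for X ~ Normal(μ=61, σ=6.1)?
0.138182

We have X ~ Normal(μ=61, σ=6.1).

P(X > 67.64) = 1 - P(X ≤ 67.64)
                = 1 - F(67.64)
                = 1 - 0.861818
                = 0.138182

So there's approximately a 13.8% chance that X exceeds 67.64.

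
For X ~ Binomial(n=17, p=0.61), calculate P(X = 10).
0.190382

We have X ~ Binomial(n=17, p=0.61).

For a Binomial distribution, the PMF gives us the probability of each outcome.

Using the PMF formula:
P(X = 10) = 0.190382

Rounded to 4 decimal places: 0.1904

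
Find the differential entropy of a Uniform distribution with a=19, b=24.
1.6094 nats

We have X ~ Uniform(a=19, b=24).

The differential entropy measures the uncertainty or information content of the distribution.

For a Uniform distribution with a=19, b=24:
h(X) = 1.6094 nats

(In bits, this would be 2.3219 bits.)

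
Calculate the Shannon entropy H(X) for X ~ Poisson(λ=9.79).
2.5506 nats

We have X ~ Poisson(λ=9.79).

The Shannon entropy measures the uncertainty or information content of the distribution.

For a Poisson distribution with λ=9.79:
H(X) = 2.5506 nats

(In bits, this would be 3.6797 bits.)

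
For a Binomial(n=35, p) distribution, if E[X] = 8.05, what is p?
p = 0.23

For a Binomial(n, p) distribution:
E[X] = n × p

Given n = 35 and E[X] = 8.05:
8.05 = 35 × p
p = 8.05 / 35 = 0.23

Verification: Binomial(35, 0.23) has E[X] = 8.05 ✓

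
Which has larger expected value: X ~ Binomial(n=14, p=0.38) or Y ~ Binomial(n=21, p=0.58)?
Y has larger mean (12.1800 > 5.3200)

Compute the expected value for each distribution:

X ~ Binomial(n=14, p=0.38):
E[X] = 5.3200

Y ~ Binomial(n=21, p=0.58):
E[Y] = 12.1800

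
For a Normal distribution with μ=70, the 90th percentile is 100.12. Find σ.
σ = 23.5028

For X ~ Normal(μ, σ), the p-th percentile satisfies x = μ + z_p × σ,
where z_p = Φ⁻¹(p) is the standard normal quantile.

Step 1: z_{0.9} = Φ⁻¹(0.9) = 1.2816

Step 2: Solve for σ:
100.12 = 70 + 1.2816 × σ
σ = (100.12 - 70) / 1.2816
σ = 30.12 / 1.2816
σ = 23.5028

Verification: μ + z × σ = 70 + 1.2816 × 23.5028 = 100.12 ✓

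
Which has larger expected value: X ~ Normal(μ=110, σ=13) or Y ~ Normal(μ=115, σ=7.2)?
Y has larger mean (115.0000 > 110.0000)

Compute the expected value for each distribution:

X ~ Normal(μ=110, σ=13):
E[X] = 110.0000

Y ~ Normal(μ=115, σ=7.2):
E[Y] = 115.0000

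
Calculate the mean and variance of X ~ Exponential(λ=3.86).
E[X] = 0.2591, Var(X) = 0.0671

We have X ~ Exponential(λ=3.86).

For an Exponential distribution with λ=3.86:

Expected value:
E[X] = 0.2591

Variance:
Var(X) = 0.0671

Standard deviation:
σ = √Var(X) = 0.2591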